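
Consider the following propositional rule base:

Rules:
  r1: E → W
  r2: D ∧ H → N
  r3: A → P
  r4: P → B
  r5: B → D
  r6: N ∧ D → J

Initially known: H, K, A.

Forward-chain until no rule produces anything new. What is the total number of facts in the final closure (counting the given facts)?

Round 1 fires r3, giving P.
Round 2 fires r4, giving B.
Round 3 fires r5, giving D.
Round 4 fires r2, giving N.
Round 5 fires r6, giving J.
Closure: {A, B, D, H, J, K, N, P} — 8 facts.

8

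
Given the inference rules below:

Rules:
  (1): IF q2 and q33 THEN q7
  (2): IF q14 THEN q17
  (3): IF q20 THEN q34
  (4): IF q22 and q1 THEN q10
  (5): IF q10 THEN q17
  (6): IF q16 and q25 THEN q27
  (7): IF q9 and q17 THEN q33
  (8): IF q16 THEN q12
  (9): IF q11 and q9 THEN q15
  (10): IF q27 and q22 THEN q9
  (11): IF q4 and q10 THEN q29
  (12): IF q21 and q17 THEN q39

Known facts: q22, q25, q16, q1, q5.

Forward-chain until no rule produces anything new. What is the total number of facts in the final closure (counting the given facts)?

Round 1 fires (4), (6), (8), giving q10, q27, q12.
Round 2 fires (5), (10), giving q17, q9.
Round 3 fires (7), giving q33.
Closure: {q1, q10, q12, q16, q17, q22, q25, q27, q33, q5, q9} — 11 facts.

11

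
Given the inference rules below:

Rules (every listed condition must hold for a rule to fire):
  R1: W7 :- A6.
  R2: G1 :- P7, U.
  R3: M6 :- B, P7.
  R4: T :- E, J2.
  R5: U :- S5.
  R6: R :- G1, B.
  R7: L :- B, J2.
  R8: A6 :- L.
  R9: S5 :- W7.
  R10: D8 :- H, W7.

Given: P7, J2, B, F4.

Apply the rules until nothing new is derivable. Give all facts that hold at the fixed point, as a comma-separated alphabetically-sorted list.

A6, B, F4, G1, J2, L, M6, P7, R, S5, U, W7

Round 1 — R3, R7, derive M6, L.
Round 2 — R8, derive A6.
Round 3 — R1, derive W7.
Round 4 — R9, derive S5.
Round 5 — R5, derive U.
Round 6 — R2, derive G1.
Round 7 — R6, derive R.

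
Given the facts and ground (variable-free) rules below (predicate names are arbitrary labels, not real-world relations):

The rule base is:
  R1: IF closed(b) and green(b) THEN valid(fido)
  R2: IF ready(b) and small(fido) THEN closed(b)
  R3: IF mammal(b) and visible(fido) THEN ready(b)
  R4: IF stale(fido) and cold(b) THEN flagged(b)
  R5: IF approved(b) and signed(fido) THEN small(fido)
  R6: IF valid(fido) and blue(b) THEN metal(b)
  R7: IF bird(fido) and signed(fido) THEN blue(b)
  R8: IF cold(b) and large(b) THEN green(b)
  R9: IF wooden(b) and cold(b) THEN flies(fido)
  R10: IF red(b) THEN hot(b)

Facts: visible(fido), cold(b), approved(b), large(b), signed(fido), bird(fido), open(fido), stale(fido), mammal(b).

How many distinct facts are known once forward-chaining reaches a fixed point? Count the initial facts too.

17

[1] R3 [IF mammal(b) and visible(fido) THEN ready(b)]; R4 [IF stale(fido) and cold(b) THEN flagged(b)]; R5 [IF approved(b) and signed(fido) THEN small(fido)]; R7 [IF bird(fido) and signed(fido) THEN blue(b)]; R8 [IF cold(b) and large(b) THEN green(b)]. ⇒ new: ready(b), flagged(b), small(fido), blue(b), green(b).
[2] R2 [IF ready(b) and small(fido) THEN closed(b)]. ⇒ new: closed(b).
[3] R1 [IF closed(b) and green(b) THEN valid(fido)]. ⇒ new: valid(fido).
[4] R6 [IF valid(fido) and blue(b) THEN metal(b)]. ⇒ new: metal(b).
Closure: {approved(b), bird(fido), blue(b), closed(b), cold(b), flagged(b), green(b), large(b), mammal(b), metal(b), open(fido), ready(b), signed(fido), small(fido), stale(fido), valid(fido), visible(fido)} — 17 facts.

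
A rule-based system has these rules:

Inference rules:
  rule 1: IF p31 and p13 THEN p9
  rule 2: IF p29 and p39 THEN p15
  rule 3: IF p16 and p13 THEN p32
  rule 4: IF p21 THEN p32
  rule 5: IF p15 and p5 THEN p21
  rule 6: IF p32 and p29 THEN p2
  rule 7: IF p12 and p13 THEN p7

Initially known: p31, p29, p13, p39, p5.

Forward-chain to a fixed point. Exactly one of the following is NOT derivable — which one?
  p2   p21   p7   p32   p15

Round 1 fires rule 1, rule 2, giving p9, p15.
Round 2 fires rule 5, giving p21.
Round 3 fires rule 4, giving p32.
Round 4 fires rule 6, giving p2.
Derived: p2 (round 4), p21 (round 2), p32 (round 3), p15 (round 1). p7 never appears in any round.

p7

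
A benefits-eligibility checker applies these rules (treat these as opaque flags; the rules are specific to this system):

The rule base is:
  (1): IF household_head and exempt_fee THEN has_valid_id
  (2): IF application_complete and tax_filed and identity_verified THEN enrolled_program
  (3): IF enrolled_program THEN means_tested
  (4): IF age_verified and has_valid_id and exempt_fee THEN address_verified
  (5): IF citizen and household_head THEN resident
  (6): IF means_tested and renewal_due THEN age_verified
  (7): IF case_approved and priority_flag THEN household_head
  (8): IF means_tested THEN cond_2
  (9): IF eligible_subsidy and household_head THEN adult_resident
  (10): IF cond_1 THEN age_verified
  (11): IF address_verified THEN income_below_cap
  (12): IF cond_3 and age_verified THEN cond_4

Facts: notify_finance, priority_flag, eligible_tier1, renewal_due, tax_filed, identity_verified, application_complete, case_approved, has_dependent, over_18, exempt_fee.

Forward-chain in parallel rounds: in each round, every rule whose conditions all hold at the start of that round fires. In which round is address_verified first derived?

Round 1: (2) [IF application_complete and tax_filed and identity_verified THEN enrolled_program]; (7) [IF case_approved and priority_flag THEN household_head]. Adds enrolled_program, household_head.
Round 2: (1) [IF household_head and exempt_fee THEN has_valid_id]; (3) [IF enrolled_program THEN means_tested]. Adds has_valid_id, means_tested.
Round 3: (6) [IF means_tested and renewal_due THEN age_verified]; (8) [IF means_tested THEN cond_2]. Adds age_verified, cond_2.
Round 4: (4) [IF age_verified and has_valid_id and exempt_fee THEN address_verified]. Adds address_verified.
address_verified first appears in round 4.

4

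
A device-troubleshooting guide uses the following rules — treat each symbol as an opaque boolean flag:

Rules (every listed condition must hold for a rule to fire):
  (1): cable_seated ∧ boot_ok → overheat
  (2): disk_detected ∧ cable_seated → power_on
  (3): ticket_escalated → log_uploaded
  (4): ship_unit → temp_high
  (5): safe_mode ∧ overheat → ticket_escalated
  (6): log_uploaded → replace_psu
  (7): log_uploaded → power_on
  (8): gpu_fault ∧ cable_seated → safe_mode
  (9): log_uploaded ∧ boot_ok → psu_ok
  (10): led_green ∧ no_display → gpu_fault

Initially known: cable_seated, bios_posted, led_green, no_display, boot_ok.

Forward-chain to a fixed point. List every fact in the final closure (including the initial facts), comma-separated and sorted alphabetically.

bios_posted, boot_ok, cable_seated, gpu_fault, led_green, log_uploaded, no_display, overheat, power_on, psu_ok, replace_psu, safe_mode, ticket_escalated

[1] (1) [cable_seated ∧ boot_ok → overheat]; (10) [led_green ∧ no_display → gpu_fault]. ⇒ new: overheat, gpu_fault.
[2] (8) [gpu_fault ∧ cable_seated → safe_mode]. ⇒ new: safe_mode.
[3] (5) [safe_mode ∧ overheat → ticket_escalated]. ⇒ new: ticket_escalated.
[4] (3) [ticket_escalated → log_uploaded]. ⇒ new: log_uploaded.
[5] (6) [log_uploaded → replace_psu]; (7) [log_uploaded → power_on]; (9) [log_uploaded ∧ boot_ok → psu_ok]. ⇒ new: replace_psu, power_on, psu_ok.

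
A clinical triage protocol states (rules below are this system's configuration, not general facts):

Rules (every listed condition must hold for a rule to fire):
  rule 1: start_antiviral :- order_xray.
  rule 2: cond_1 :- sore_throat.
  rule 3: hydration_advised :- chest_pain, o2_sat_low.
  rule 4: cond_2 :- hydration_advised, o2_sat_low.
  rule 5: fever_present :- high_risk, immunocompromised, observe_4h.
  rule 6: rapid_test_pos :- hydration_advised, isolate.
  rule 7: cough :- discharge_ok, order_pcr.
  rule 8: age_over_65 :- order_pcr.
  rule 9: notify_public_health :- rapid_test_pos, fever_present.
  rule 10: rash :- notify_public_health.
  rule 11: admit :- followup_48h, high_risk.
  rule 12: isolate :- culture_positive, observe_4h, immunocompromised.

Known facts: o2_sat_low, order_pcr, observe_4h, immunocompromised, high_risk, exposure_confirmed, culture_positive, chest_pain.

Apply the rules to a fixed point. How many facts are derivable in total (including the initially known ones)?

Round 1: rule 3 [hydration_advised :- chest_pain, o2_sat_low.]; rule 5 [fever_present :- high_risk, immunocompromised, observe_4h.]; rule 8 [age_over_65 :- order_pcr.]; rule 12 [isolate :- culture_positive, observe_4h, immunocompromised.]. Adds hydration_advised, fever_present, age_over_65, isolate.
Round 2: rule 4 [cond_2 :- hydration_advised, o2_sat_low.]; rule 6 [rapid_test_pos :- hydration_advised, isolate.]. Adds cond_2, rapid_test_pos.
Round 3: rule 9 [notify_public_health :- rapid_test_pos, fever_present.]. Adds notify_public_health.
Round 4: rule 10 [rash :- notify_public_health.]. Adds rash.
Closure: {age_over_65, chest_pain, cond_2, culture_positive, exposure_confirmed, fever_present, high_risk, hydration_advised, immunocompromised, isolate, notify_public_health, o2_sat_low, observe_4h, order_pcr, rapid_test_pos, rash} — 16 facts.

16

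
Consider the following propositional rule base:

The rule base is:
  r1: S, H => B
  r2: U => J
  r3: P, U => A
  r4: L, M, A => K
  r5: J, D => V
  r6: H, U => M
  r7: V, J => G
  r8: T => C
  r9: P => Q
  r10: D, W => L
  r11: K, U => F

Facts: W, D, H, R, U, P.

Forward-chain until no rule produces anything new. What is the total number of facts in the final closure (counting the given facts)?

15

Round 1 — r2, r3, r6, r9, r10, derive J, A, M, Q, L.
Round 2 — r4, r5, derive K, V.
Round 3 — r7, r11, derive G, F.
Closure: {A, D, F, G, H, J, K, L, M, P, Q, R, U, V, W} — 15 facts.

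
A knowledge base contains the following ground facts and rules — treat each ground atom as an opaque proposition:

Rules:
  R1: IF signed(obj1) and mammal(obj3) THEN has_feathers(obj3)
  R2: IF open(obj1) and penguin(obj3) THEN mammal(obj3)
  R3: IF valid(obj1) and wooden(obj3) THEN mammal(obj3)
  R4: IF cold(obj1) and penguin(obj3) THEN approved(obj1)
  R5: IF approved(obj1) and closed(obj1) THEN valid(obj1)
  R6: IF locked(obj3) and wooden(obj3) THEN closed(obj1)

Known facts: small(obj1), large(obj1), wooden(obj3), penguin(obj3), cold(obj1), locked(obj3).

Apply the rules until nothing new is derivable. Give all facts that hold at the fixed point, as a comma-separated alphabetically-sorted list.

[1] R4 [IF cold(obj1) and penguin(obj3) THEN approved(obj1)]; R6 [IF locked(obj3) and wooden(obj3) THEN closed(obj1)]. ⇒ new: approved(obj1), closed(obj1).
[2] R5 [IF approved(obj1) and closed(obj1) THEN valid(obj1)]. ⇒ new: valid(obj1).
[3] R3 [IF valid(obj1) and wooden(obj3) THEN mammal(obj3)]. ⇒ new: mammal(obj3).

approved(obj1), closed(obj1), cold(obj1), large(obj1), locked(obj3), mammal(obj3), penguin(obj3), small(obj1), valid(obj1), wooden(obj3)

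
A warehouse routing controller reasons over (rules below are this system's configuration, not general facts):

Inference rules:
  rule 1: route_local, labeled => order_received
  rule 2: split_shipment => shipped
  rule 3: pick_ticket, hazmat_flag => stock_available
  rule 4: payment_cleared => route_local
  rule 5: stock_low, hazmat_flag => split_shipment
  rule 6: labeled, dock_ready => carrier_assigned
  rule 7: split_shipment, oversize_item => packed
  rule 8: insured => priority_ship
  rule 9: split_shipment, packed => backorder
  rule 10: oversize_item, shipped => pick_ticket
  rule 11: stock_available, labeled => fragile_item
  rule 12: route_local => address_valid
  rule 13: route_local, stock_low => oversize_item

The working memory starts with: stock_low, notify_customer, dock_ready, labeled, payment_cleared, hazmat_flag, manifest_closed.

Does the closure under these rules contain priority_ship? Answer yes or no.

Round 1 — rule 4, rule 5, rule 6, derive route_local, split_shipment, carrier_assigned.
Round 2 — rule 1, rule 2, rule 12, rule 13, derive order_received, shipped, address_valid, oversize_item.
Round 3 — rule 7, rule 10, derive packed, pick_ticket.
Round 4 — rule 3, rule 9, derive stock_available, backorder.
Round 5 — rule 11, derive fragile_item.
Fixed point reached. priority_ship is concluded only by rule 8; rule 8 needs insured (never derived).

no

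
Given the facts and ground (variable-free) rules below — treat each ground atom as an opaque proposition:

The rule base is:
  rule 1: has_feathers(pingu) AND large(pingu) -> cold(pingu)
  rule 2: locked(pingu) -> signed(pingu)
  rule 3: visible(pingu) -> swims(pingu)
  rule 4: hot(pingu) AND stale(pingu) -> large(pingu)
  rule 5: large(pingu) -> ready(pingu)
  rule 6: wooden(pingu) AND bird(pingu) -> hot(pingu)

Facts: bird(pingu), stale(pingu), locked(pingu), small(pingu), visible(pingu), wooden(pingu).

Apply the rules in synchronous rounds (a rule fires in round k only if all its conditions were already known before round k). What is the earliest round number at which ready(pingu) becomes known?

Round 1: rule 2 [locked(pingu) -> signed(pingu)]; rule 3 [visible(pingu) -> swims(pingu)]; rule 6 [wooden(pingu) AND bird(pingu) -> hot(pingu)]. Adds signed(pingu), swims(pingu), hot(pingu).
Round 2: rule 4 [hot(pingu) AND stale(pingu) -> large(pingu)]. Adds large(pingu).
Round 3: rule 5 [large(pingu) -> ready(pingu)]. Adds ready(pingu).
ready(pingu) first appears in round 3.

3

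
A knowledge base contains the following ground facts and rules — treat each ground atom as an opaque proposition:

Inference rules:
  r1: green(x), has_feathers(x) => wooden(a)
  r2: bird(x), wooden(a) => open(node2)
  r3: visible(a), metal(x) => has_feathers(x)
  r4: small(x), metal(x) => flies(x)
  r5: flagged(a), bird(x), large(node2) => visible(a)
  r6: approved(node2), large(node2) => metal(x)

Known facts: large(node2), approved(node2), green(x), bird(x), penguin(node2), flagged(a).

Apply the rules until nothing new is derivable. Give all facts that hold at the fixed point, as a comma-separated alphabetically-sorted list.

Round 1: r5 [flagged(a), bird(x), large(node2) => visible(a)]; r6 [approved(node2), large(node2) => metal(x)]. New: visible(a), metal(x).
Round 2: r3 [visible(a), metal(x) => has_feathers(x)]. New: has_feathers(x).
Round 3: r1 [green(x), has_feathers(x) => wooden(a)]. New: wooden(a).
Round 4: r2 [bird(x), wooden(a) => open(node2)]. New: open(node2).

approved(node2), bird(x), flagged(a), green(x), has_feathers(x), large(node2), metal(x), open(node2), penguin(node2), visible(a), wooden(a)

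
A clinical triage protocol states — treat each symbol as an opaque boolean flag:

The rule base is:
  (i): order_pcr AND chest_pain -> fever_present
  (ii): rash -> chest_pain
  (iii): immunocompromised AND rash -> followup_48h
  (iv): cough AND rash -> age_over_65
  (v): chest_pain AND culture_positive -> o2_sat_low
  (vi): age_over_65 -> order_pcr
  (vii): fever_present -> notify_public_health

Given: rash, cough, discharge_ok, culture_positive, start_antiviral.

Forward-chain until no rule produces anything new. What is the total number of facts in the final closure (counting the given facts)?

Round 1: (ii) [rash -> chest_pain]; (iv) [cough AND rash -> age_over_65]. New: chest_pain, age_over_65.
Round 2: (v) [chest_pain AND culture_positive -> o2_sat_low]; (vi) [age_over_65 -> order_pcr]. New: o2_sat_low, order_pcr.
Round 3: (i) [order_pcr AND chest_pain -> fever_present]. New: fever_present.
Round 4: (vii) [fever_present -> notify_public_health]. New: notify_public_health.
Closure: {age_over_65, chest_pain, cough, culture_positive, discharge_ok, fever_present, notify_public_health, o2_sat_low, order_pcr, rash, start_antiviral} — 11 facts.

11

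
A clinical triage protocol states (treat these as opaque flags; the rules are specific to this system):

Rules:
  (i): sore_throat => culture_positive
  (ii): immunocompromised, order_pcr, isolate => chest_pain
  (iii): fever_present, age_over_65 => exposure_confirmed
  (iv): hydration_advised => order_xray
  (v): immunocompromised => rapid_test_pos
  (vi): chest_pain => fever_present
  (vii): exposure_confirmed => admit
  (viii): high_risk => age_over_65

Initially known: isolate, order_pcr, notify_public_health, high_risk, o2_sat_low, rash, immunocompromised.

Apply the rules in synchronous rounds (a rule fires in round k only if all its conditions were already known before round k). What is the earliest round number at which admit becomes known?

4

Round 1: (ii) [immunocompromised, order_pcr, isolate => chest_pain]; (v) [immunocompromised => rapid_test_pos]; (viii) [high_risk => age_over_65]. Adds chest_pain, rapid_test_pos, age_over_65.
Round 2: (vi) [chest_pain => fever_present]. Adds fever_present.
Round 3: (iii) [fever_present, age_over_65 => exposure_confirmed]. Adds exposure_confirmed.
Round 4: (vii) [exposure_confirmed => admit]. Adds admit.
admit first appears in round 4.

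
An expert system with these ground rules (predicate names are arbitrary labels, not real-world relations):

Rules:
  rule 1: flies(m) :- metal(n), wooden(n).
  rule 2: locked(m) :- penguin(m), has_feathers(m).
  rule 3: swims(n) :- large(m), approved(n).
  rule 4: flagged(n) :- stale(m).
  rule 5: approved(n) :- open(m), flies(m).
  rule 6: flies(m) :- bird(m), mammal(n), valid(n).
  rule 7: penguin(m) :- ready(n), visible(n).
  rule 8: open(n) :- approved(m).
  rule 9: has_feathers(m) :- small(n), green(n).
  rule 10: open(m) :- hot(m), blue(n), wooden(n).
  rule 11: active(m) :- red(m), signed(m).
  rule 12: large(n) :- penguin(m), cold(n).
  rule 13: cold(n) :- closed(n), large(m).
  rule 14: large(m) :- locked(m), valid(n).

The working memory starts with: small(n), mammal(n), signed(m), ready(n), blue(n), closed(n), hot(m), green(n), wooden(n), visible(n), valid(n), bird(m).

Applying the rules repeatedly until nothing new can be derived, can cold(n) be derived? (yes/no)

yes

Round 1 — rule 6, rule 7, rule 9, rule 10, derive flies(m), penguin(m), has_feathers(m), open(m).
Round 2 — rule 2, rule 5, derive locked(m), approved(n).
Round 3 — rule 14, derive large(m).
Round 4 — rule 3, rule 13, derive swims(n), cold(n).
Round 5 — rule 12, derive large(n).
cold(n) appears in round 4, so it is derivable.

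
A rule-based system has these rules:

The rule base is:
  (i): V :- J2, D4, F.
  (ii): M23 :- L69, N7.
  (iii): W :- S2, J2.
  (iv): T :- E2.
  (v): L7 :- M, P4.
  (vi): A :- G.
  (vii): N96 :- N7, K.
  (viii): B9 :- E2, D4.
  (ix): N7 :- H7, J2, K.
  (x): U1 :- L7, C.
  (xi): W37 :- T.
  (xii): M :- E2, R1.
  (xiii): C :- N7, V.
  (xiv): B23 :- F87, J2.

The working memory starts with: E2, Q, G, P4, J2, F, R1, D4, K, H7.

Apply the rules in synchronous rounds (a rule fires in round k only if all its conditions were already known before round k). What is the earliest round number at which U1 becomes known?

3

Round 1 — (i), (iv), (vi), (viii), (ix), (xii), derive V, T, A, B9, N7, M.
Round 2 — (v), (vii), (xi), (xiii), derive L7, N96, W37, C.
Round 3 — (x), derive U1.
U1 first appears in round 3.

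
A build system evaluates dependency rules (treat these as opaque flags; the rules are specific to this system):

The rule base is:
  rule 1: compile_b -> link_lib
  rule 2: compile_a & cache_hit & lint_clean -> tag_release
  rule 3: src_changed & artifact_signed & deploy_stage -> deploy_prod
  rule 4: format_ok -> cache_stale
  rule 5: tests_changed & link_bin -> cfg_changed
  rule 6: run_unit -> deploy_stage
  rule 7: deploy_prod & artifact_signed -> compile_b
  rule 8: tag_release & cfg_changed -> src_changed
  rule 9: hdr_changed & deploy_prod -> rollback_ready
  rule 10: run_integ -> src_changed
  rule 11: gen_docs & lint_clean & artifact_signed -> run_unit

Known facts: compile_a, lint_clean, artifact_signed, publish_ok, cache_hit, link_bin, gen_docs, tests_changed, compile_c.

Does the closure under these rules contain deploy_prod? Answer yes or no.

Round 1: rule 2 [compile_a & cache_hit & lint_clean -> tag_release]; rule 5 [tests_changed & link_bin -> cfg_changed]; rule 11 [gen_docs & lint_clean & artifact_signed -> run_unit]. New: tag_release, cfg_changed, run_unit.
Round 2: rule 6 [run_unit -> deploy_stage]; rule 8 [tag_release & cfg_changed -> src_changed]. New: deploy_stage, src_changed.
Round 3: rule 3 [src_changed & artifact_signed & deploy_stage -> deploy_prod]. New: deploy_prod.
Round 4: rule 7 [deploy_prod & artifact_signed -> compile_b]. New: compile_b.
Round 5: rule 1 [compile_b -> link_lib]. New: link_lib.
deploy_prod appears in round 3, so it is derivable.

yes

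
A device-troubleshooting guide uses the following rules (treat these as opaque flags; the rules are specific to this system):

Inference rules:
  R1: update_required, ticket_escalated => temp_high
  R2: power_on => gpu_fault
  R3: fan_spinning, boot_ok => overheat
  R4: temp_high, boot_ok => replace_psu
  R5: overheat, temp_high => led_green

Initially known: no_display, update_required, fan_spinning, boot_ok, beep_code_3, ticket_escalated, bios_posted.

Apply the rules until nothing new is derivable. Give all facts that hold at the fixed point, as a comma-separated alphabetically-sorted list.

beep_code_3, bios_posted, boot_ok, fan_spinning, led_green, no_display, overheat, replace_psu, temp_high, ticket_escalated, update_required

Round 1: R1 [update_required, ticket_escalated => temp_high]; R3 [fan_spinning, boot_ok => overheat]. New: temp_high, overheat.
Round 2: R4 [temp_high, boot_ok => replace_psu]; R5 [overheat, temp_high => led_green]. New: replace_psu, led_green.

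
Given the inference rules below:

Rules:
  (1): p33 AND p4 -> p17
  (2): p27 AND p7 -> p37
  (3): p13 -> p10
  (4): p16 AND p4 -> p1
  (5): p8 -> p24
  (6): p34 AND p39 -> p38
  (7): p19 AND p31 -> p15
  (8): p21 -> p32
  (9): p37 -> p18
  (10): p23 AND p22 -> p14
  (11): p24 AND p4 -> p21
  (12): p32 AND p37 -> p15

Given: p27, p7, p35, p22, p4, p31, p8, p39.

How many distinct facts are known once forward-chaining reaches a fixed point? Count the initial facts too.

Round 1: (2) [p27 AND p7 -> p37]; (5) [p8 -> p24]. New: p37, p24.
Round 2: (9) [p37 -> p18]; (11) [p24 AND p4 -> p21]. New: p18, p21.
Round 3: (8) [p21 -> p32]. New: p32.
Round 4: (12) [p32 AND p37 -> p15]. New: p15.
Closure: {p15, p18, p21, p22, p24, p27, p31, p32, p35, p37, p39, p4, p7, p8} — 14 facts.

14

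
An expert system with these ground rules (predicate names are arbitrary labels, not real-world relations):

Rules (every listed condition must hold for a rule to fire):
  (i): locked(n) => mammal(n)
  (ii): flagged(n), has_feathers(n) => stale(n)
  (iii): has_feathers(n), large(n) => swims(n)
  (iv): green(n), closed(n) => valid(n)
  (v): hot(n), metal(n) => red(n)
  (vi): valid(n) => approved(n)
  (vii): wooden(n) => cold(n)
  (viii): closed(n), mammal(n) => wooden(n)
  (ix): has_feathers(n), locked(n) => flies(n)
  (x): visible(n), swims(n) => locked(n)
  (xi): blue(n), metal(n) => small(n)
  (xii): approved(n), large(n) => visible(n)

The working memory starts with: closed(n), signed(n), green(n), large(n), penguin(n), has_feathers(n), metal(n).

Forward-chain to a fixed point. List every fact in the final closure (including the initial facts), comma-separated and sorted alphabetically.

approved(n), closed(n), cold(n), flies(n), green(n), has_feathers(n), large(n), locked(n), mammal(n), metal(n), penguin(n), signed(n), swims(n), valid(n), visible(n), wooden(n)

Round 1: (iii) [has_feathers(n), large(n) => swims(n)]; (iv) [green(n), closed(n) => valid(n)]. New: swims(n), valid(n).
Round 2: (vi) [valid(n) => approved(n)]. New: approved(n).
Round 3: (xii) [approved(n), large(n) => visible(n)]. New: visible(n).
Round 4: (x) [visible(n), swims(n) => locked(n)]. New: locked(n).
Round 5: (i) [locked(n) => mammal(n)]; (ix) [has_feathers(n), locked(n) => flies(n)]. New: mammal(n), flies(n).
Round 6: (viii) [closed(n), mammal(n) => wooden(n)]. New: wooden(n).
Round 7: (vii) [wooden(n) => cold(n)]. New: cold(n).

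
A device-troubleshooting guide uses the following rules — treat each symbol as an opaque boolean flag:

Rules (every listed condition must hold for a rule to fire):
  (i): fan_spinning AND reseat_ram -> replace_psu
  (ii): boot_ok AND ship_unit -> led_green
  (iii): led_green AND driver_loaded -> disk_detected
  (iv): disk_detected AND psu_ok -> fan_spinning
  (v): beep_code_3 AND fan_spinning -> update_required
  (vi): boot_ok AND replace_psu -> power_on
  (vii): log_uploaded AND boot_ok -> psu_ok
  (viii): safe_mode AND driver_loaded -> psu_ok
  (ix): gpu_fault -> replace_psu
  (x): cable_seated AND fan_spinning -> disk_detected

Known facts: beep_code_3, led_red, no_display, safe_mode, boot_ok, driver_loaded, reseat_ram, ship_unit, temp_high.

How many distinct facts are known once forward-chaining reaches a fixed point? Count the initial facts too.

[1] (ii) [boot_ok AND ship_unit -> led_green]; (viii) [safe_mode AND driver_loaded -> psu_ok]. ⇒ new: led_green, psu_ok.
[2] (iii) [led_green AND driver_loaded -> disk_detected]. ⇒ new: disk_detected.
[3] (iv) [disk_detected AND psu_ok -> fan_spinning]. ⇒ new: fan_spinning.
[4] (i) [fan_spinning AND reseat_ram -> replace_psu]; (v) [beep_code_3 AND fan_spinning -> update_required]. ⇒ new: replace_psu, update_required.
[5] (vi) [boot_ok AND replace_psu -> power_on]. ⇒ new: power_on.
Closure: {beep_code_3, boot_ok, disk_detected, driver_loaded, fan_spinning, led_green, led_red, no_display, power_on, psu_ok, replace_psu, reseat_ram, safe_mode, ship_unit, temp_high, update_required} — 16 facts.

16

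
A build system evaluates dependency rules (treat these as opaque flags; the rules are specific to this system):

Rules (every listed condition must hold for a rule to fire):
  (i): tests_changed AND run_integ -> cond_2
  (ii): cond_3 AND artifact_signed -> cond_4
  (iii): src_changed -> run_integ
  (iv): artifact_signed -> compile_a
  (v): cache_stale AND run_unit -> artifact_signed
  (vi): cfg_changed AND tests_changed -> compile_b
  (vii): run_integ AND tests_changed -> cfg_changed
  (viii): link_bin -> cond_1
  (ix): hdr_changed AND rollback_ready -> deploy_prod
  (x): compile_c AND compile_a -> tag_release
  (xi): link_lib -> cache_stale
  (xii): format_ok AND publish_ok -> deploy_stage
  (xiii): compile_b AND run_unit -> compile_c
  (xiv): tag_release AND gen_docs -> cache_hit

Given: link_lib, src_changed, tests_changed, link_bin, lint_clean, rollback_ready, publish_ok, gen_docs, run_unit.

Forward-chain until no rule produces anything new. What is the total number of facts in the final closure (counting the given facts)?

Round 1 — (iii), (viii), (xi), derive run_integ, cond_1, cache_stale.
Round 2 — (i), (v), (vii), derive cond_2, artifact_signed, cfg_changed.
Round 3 — (iv), (vi), derive compile_a, compile_b.
Round 4 — (xiii), derive compile_c.
Round 5 — (x), derive tag_release.
Round 6 — (xiv), derive cache_hit.
Closure: {artifact_signed, cache_hit, cache_stale, cfg_changed, compile_a, compile_b, compile_c, cond_1, cond_2, gen_docs, link_bin, link_lib, lint_clean, publish_ok, rollback_ready, run_integ, run_unit, src_changed, tag_release, tests_changed} — 20 facts.

20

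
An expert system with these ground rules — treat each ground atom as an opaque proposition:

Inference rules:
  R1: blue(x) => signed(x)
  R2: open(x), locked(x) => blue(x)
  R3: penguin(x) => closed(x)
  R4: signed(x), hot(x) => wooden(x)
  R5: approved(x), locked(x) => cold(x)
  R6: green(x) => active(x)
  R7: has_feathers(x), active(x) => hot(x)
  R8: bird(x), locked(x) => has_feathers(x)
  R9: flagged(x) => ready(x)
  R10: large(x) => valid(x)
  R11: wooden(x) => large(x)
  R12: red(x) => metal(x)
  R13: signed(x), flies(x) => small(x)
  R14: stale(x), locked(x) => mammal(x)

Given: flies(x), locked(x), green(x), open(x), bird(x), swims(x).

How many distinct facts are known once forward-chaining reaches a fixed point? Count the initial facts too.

Round 1 fires R2, R6, R8, giving blue(x), active(x), has_feathers(x).
Round 2 fires R1, R7, giving signed(x), hot(x).
Round 3 fires R4, R13, giving wooden(x), small(x).
Round 4 fires R11, giving large(x).
Round 5 fires R10, giving valid(x).
Closure: {active(x), bird(x), blue(x), flies(x), green(x), has_feathers(x), hot(x), large(x), locked(x), open(x), signed(x), small(x), swims(x), valid(x), wooden(x)} — 15 facts.

15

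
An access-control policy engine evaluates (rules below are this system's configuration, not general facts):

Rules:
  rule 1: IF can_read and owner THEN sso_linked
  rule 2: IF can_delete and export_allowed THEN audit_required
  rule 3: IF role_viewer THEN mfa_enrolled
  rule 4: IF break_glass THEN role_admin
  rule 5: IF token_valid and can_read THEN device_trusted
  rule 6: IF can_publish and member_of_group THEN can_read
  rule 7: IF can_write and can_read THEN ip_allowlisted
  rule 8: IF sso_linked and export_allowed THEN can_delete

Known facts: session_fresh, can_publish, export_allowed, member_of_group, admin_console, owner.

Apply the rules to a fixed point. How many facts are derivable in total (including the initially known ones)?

Round 1 fires rule 6, giving can_read.
Round 2 fires rule 1, giving sso_linked.
Round 3 fires rule 8, giving can_delete.
Round 4 fires rule 2, giving audit_required.
Closure: {admin_console, audit_required, can_delete, can_publish, can_read, export_allowed, member_of_group, owner, session_fresh, sso_linked} — 10 facts.

10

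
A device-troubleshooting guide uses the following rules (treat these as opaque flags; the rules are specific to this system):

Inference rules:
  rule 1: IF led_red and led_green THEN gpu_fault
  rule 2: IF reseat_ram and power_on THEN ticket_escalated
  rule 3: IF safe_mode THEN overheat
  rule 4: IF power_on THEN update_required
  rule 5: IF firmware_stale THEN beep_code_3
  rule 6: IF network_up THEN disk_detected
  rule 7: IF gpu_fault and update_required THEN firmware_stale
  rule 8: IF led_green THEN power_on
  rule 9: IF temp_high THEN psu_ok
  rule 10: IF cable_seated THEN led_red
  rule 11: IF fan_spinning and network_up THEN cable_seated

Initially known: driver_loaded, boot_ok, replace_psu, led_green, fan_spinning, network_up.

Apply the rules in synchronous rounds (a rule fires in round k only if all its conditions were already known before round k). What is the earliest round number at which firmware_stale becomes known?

Round 1: rule 6 [IF network_up THEN disk_detected]; rule 8 [IF led_green THEN power_on]; rule 11 [IF fan_spinning and network_up THEN cable_seated]. New: disk_detected, power_on, cable_seated.
Round 2: rule 4 [IF power_on THEN update_required]; rule 10 [IF cable_seated THEN led_red]. New: update_required, led_red.
Round 3: rule 1 [IF led_red and led_green THEN gpu_fault]. New: gpu_fault.
Round 4: rule 7 [IF gpu_fault and update_required THEN firmware_stale]. New: firmware_stale.
firmware_stale first appears in round 4.

4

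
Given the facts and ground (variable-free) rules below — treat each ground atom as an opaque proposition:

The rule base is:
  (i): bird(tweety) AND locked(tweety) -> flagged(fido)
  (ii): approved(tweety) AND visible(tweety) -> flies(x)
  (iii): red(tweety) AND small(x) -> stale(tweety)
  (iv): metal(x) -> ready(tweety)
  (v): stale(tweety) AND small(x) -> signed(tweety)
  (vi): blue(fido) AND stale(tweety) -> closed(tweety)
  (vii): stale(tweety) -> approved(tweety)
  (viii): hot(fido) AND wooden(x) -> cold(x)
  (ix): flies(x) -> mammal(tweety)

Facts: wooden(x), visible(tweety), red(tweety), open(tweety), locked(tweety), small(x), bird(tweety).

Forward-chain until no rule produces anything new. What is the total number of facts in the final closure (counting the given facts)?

Round 1 — (i), (iii), derive flagged(fido), stale(tweety).
Round 2 — (v), (vii), derive signed(tweety), approved(tweety).
Round 3 — (ii), derive flies(x).
Round 4 — (ix), derive mammal(tweety).
Closure: {approved(tweety), bird(tweety), flagged(fido), flies(x), locked(tweety), mammal(tweety), open(tweety), red(tweety), signed(tweety), small(x), stale(tweety), visible(tweety), wooden(x)} — 13 facts.

13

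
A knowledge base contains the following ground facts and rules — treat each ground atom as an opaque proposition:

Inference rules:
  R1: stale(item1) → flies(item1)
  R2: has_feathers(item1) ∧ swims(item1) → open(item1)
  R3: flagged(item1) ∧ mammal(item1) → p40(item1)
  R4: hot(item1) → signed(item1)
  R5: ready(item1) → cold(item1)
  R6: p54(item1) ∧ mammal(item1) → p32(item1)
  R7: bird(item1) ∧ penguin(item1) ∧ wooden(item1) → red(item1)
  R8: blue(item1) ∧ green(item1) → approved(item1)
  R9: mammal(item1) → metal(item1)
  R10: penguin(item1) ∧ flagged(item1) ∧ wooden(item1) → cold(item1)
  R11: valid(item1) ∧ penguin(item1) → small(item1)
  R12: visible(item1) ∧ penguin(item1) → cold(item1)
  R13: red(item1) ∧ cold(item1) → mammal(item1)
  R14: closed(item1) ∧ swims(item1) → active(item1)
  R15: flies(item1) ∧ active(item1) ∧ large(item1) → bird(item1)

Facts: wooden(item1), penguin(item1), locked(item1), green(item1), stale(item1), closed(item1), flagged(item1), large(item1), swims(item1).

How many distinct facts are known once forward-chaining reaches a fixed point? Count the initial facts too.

Round 1: R1 [stale(item1) → flies(item1)]; R10 [penguin(item1) ∧ flagged(item1) ∧ wooden(item1) → cold(item1)]; R14 [closed(item1) ∧ swims(item1) → active(item1)]. New: flies(item1), cold(item1), active(item1).
Round 2: R15 [flies(item1) ∧ active(item1) ∧ large(item1) → bird(item1)]. New: bird(item1).
Round 3: R7 [bird(item1) ∧ penguin(item1) ∧ wooden(item1) → red(item1)]. New: red(item1).
Round 4: R13 [red(item1) ∧ cold(item1) → mammal(item1)]. New: mammal(item1).
Round 5: R3 [flagged(item1) ∧ mammal(item1) → p40(item1)]; R9 [mammal(item1) → metal(item1)]. New: p40(item1), metal(item1).
Closure: {active(item1), bird(item1), closed(item1), cold(item1), flagged(item1), flies(item1), green(item1), large(item1), locked(item1), mammal(item1), metal(item1), p40(item1), penguin(item1), red(item1), stale(item1), swims(item1), wooden(item1)} — 17 facts.

17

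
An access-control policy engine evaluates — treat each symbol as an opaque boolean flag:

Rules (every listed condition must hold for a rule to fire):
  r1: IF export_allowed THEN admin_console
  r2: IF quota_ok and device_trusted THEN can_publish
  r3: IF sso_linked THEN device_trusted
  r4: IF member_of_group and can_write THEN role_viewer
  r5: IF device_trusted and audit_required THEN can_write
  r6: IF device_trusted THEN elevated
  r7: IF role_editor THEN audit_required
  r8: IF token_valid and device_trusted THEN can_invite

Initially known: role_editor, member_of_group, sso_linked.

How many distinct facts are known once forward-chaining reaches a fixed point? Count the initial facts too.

8

Round 1: r3 [IF sso_linked THEN device_trusted]; r7 [IF role_editor THEN audit_required]. New: device_trusted, audit_required.
Round 2: r5 [IF device_trusted and audit_required THEN can_write]; r6 [IF device_trusted THEN elevated]. New: can_write, elevated.
Round 3: r4 [IF member_of_group and can_write THEN role_viewer]. New: role_viewer.
Closure: {audit_required, can_write, device_trusted, elevated, member_of_group, role_editor, role_viewer, sso_linked} — 8 facts.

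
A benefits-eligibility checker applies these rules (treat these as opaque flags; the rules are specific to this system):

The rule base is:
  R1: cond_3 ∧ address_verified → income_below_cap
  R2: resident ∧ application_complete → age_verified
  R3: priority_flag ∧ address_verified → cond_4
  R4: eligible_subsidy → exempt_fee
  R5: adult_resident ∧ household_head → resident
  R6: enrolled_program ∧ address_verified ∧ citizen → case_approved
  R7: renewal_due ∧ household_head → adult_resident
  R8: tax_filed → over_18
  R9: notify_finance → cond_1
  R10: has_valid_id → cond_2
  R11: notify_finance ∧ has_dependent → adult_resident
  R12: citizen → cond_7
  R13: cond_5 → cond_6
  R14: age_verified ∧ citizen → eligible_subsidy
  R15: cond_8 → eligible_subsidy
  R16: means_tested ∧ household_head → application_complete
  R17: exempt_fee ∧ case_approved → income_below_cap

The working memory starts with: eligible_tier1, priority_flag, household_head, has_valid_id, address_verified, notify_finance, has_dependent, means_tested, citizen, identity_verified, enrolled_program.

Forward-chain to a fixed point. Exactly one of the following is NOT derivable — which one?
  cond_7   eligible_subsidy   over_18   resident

Round 1: R3 [priority_flag ∧ address_verified → cond_4]; R6 [enrolled_program ∧ address_verified ∧ citizen → case_approved]; R9 [notify_finance → cond_1]; R10 [has_valid_id → cond_2]; R11 [notify_finance ∧ has_dependent → adult_resident]; R12 [citizen → cond_7]; R16 [means_tested ∧ household_head → application_complete]. Adds cond_4, case_approved, cond_1, cond_2, adult_resident, cond_7, application_complete.
Round 2: R5 [adult_resident ∧ household_head → resident]. Adds resident.
Round 3: R2 [resident ∧ application_complete → age_verified]. Adds age_verified.
Round 4: R14 [age_verified ∧ citizen → eligible_subsidy]. Adds eligible_subsidy.
Round 5: R4 [eligible_subsidy → exempt_fee]. Adds exempt_fee.
Round 6: R17 [exempt_fee ∧ case_approved → income_below_cap]. Adds income_below_cap.
Derived: cond_7 (round 1), eligible_subsidy (round 4), resident (round 2). over_18 never appears in any round.

over_18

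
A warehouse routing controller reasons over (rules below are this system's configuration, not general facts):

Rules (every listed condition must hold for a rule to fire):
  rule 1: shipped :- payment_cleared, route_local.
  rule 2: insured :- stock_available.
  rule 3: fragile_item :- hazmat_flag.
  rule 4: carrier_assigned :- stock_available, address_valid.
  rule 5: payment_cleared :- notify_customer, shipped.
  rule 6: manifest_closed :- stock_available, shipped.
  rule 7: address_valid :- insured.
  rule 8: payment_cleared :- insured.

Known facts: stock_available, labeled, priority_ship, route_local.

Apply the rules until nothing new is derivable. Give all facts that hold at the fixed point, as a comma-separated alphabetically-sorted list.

Round 1 — rule 2, derive insured.
Round 2 — rule 7, rule 8, derive address_valid, payment_cleared.
Round 3 — rule 1, rule 4, derive shipped, carrier_assigned.
Round 4 — rule 6, derive manifest_closed.

address_valid, carrier_assigned, insured, labeled, manifest_closed, payment_cleared, priority_ship, route_local, shipped, stock_available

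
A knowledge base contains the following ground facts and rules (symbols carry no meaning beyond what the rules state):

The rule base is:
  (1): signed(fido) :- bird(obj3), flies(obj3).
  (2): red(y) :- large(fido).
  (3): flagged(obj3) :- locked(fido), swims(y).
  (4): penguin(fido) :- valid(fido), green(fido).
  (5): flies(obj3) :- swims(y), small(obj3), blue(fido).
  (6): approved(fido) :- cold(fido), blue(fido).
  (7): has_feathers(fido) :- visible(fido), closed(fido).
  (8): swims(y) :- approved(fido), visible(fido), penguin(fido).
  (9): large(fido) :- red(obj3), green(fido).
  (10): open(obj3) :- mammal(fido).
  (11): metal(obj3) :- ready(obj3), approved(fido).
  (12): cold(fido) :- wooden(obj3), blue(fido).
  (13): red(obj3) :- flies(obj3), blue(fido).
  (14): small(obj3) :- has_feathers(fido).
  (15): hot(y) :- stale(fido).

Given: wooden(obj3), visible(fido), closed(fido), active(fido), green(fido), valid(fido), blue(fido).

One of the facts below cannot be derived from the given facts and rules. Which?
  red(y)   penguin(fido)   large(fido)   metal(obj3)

Round 1 fires (4), (7), (12), giving penguin(fido), has_feathers(fido), cold(fido).
Round 2 fires (6), (14), giving approved(fido), small(obj3).
Round 3 fires (8), giving swims(y).
Round 4 fires (5), giving flies(obj3).
Round 5 fires (13), giving red(obj3).
Round 6 fires (9), giving large(fido).
Round 7 fires (2), giving red(y).
Derived: penguin(fido) (round 1), large(fido) (round 6), red(y) (round 7). metal(obj3) never appears in any round.

metal(obj3)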